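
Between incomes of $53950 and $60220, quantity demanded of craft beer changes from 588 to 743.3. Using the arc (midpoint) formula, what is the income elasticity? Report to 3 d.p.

2.124

ΔQ = 743.3 − 588 = 155.3; midpoint Q̄ = (588 + 743.3)/2 = 665.65.
ΔI = 60220 − 53950 = 6270; midpoint Ī = (53950 + 60220)/2 = 57085.
η = (ΔQ/Q̄) ÷ (ΔI/Ī) = (155.3/665.65) ÷ (6270/57085) = 2.124.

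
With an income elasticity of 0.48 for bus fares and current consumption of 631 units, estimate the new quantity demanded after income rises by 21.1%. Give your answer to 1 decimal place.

%ΔQ ≈ η × %ΔI = 0.48 × 21.1% = 10.128%.
New Q ≈ 631 × (1 + 0.10128) = 694.9.

694.9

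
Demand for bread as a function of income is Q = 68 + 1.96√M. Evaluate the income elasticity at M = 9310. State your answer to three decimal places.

At M = 9310: Q = 257.117.
dQ/dM = 1.96/(2√M) = 0.0101567 at this income.
η = (dQ/dM)·(M/Q) = 0.0101567 × (9310/257.117) = 0.368.

0.368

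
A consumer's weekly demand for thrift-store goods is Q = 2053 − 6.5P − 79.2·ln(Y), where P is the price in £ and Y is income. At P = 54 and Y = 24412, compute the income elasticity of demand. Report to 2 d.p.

-0.09

At P = 54, Y = 24412: Q = 901.856.
Holding P constant, ∂Q/∂Y = -79.2/Y = -0.00324431.
η_Y = (∂Q/∂Y)·(Y/Q) = -0.00324431 × (24412/901.856) = -0.09.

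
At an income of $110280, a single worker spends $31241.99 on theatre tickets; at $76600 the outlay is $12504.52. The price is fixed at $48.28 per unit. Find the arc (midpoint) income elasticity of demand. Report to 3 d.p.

2.377

With a constant price, Q₁ = 31241.99/48.28 = 647.100 and Q₂ = 12504.52/48.28 = 259.000 (equivalently, work directly with expenditure since P cancels).
Midpoint %ΔQ = (12504.52 − 31241.99)/21873.26 = -0.85664; midpoint %ΔI = (76600 − 110280)/93440 = -0.36045.
η = -0.85664 / -0.36045 = 2.377.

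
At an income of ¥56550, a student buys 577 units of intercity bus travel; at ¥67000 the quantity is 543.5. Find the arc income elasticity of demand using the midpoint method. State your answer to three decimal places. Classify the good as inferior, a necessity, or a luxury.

ΔQ = 543.5 − 577 = -33.5; midpoint Q̄ = (577 + 543.5)/2 = 560.25.
ΔI = 67000 − 56550 = 10450; midpoint Ī = (56550 + 67000)/2 = 61775.
η = (ΔQ/Q̄) ÷ (ΔI/Ī) = (-33.5/560.25) ÷ (10450/61775) = -0.353.
η < 0 ⇒ inferior good.

-0.353 (inferior good)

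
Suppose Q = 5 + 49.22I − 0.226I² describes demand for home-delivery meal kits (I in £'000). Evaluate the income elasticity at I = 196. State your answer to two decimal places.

At I = 196: Q = 970.1040.
dQ/dI = 49.22 − 0.452I = -39.37200.
η = (dQ/dI)·(I/Q) = -39.37200 × (196/970.1040) = -7.95.

-7.95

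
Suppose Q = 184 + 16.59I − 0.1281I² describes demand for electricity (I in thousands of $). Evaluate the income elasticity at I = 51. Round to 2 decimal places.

0.26

At I = 51: Q = 696.9019.
dQ/dI = 16.59 − 0.2562I = 3.52380.
η = (dQ/dI)·(I/Q) = 3.52380 × (51/696.9019) = 0.26.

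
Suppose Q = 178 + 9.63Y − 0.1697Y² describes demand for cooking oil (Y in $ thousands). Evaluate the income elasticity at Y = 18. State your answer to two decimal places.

0.21

At Y = 18: Q = 296.3572.
dQ/dY = 9.63 − 0.3394Y = 3.52080.
η = (dQ/dY)·(Y/Q) = 3.52080 × (18/296.3572) = 0.21.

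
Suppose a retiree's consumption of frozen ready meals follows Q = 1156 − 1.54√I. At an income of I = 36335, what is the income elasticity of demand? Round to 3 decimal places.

-0.170

At I = 36335: Q = 862.449.
dQ/dI = -1.54/(2√I) = -0.0040395 at this income.
η = (dQ/dI)·(I/Q) = -0.0040395 × (36335/862.449) = -0.170.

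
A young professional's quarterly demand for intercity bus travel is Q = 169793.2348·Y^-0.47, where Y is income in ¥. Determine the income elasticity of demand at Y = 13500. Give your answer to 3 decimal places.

-0.470

For Q = A·Y^β the income elasticity is constant and equal to β.
Here β = -0.47, so η = -0.470.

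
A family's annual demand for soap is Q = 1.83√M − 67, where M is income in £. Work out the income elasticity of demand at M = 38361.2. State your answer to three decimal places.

0.615

At M = 38361.2: Q = 291.424.
dQ/dM = 1.83/(2√M) = 0.0046717 at this income.
η = (dQ/dM)·(M/Q) = 0.0046717 × (38361.2/291.424) = 0.615.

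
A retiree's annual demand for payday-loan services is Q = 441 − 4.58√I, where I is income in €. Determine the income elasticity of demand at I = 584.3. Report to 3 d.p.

At I = 584.3: Q = 330.291.
dQ/dI = -4.58/(2√I) = -0.0947365 at this income.
η = (dQ/dI)·(I/Q) = -0.0947365 × (584.3/330.291) = -0.168.

-0.168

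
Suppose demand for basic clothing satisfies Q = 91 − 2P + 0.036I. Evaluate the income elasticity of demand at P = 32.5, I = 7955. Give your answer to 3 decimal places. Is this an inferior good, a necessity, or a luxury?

0.917 (necessity)

At P = 32.5, I = 7955: Q = 312.380.
Holding P constant, ∂Q/∂I = 0.036.
η_I = (∂Q/∂I)·(I/Q) = 0.036 × (7955/312.380) = 0.917.
Since 0 < η < 1, this is a necessity.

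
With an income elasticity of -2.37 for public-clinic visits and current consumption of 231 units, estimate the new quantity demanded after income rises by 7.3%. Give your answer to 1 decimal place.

191.0

%ΔQ ≈ η × %ΔI = -2.37 × 7.3% = -17.301%.
New Q ≈ 231 × (1 − 0.17301) = 191.0.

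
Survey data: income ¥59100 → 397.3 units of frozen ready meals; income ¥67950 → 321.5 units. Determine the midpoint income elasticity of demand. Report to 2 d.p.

-1.51

ΔQ = 321.5 − 397.3 = -75.8; midpoint Q̄ = (397.3 + 321.5)/2 = 359.4.
ΔI = 67950 − 59100 = 8850; midpoint Ī = (59100 + 67950)/2 = 63525.
η = (ΔQ/Q̄) ÷ (ΔI/Ī) = (-75.8/359.4) ÷ (8850/63525) = -1.51.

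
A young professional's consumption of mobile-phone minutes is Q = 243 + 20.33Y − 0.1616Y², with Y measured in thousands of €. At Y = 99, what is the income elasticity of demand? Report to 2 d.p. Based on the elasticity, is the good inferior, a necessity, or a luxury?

At Y = 99: Q = 671.8284.
dQ/dY = 20.33 − 0.3232Y = -11.66680.
η = (dQ/dY)·(Y/Q) = -11.66680 × (99/671.8284) = -1.72.
η < 0 ⇒ inferior good.

-1.72 (inferior good)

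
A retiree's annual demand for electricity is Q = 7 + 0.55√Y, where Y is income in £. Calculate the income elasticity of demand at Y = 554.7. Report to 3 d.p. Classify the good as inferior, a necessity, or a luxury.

At Y = 554.7: Q = 19.954.
dQ/dY = 0.55/(2√Y) = 0.0116763 at this income.
η = (dQ/dY)·(Y/Q) = 0.0116763 × (554.7/19.954) = 0.325.
Since 0 < η < 1, the good is a necessity.

0.325 (necessity)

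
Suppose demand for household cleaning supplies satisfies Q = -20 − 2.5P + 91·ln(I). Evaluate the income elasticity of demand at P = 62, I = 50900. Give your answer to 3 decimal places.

0.112

At P = 62, I = 50900: Q = 811.223.
Holding P constant, ∂Q/∂I = 91/I = 0.00178782.
η_I = (∂Q/∂I)·(I/Q) = 0.00178782 × (50900/811.223) = 0.112.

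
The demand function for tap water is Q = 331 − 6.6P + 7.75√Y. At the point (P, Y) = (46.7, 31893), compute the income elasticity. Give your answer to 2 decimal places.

At P = 46.7, Y = 31893: Q = 1406.822.
Holding P constant, ∂Q/∂Y = 7.75/(2√Y) = 0.0216982.
η_Y = (∂Q/∂Y)·(Y/Q) = 0.0216982 × (31893/1406.822) = 0.49.

0.49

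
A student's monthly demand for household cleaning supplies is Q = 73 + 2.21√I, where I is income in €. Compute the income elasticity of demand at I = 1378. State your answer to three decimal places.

At I = 1378: Q = 155.038.
dQ/dI = 2.21/(2√I) = 0.0297672 at this income.
η = (dQ/dI)·(I/Q) = 0.0297672 × (1378/155.038) = 0.265.

0.265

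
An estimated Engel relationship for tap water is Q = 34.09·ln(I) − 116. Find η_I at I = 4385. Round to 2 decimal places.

0.20

At I = 4385: Q = 169.877.
dQ/dI = 34.09/I = 0.00777423 at this income.
η = (dQ/dI)·(I/Q) = 0.00777423 × (4385/169.877) = 0.20.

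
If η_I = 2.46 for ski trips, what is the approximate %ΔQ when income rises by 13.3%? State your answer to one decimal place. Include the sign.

%ΔQ ≈ η × %ΔI = 2.46 × 13.3% = 32.7%.

32.7%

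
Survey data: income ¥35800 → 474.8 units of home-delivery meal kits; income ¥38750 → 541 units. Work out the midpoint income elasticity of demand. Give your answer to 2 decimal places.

ΔQ = 541 − 474.8 = 66.2; midpoint Q̄ = (474.8 + 541)/2 = 507.9.
ΔI = 38750 − 35800 = 2950; midpoint Ī = (35800 + 38750)/2 = 37275.
η = (ΔQ/Q̄) ÷ (ΔI/Ī) = (66.2/507.9) ÷ (2950/37275) = 1.65.

1.65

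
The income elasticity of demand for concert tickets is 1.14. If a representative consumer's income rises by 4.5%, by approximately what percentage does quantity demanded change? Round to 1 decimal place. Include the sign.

5.1%

%ΔQ ≈ η × %ΔI = 1.14 × 4.5% = 5.1%.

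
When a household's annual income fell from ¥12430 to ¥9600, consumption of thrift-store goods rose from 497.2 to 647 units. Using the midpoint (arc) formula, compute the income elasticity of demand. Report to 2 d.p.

-1.02

ΔQ = 647 − 497.2 = 149.8; midpoint Q̄ = (497.2 + 647)/2 = 572.1.
ΔI = 9600 − 12430 = -2830; midpoint Ī = (12430 + 9600)/2 = 11015.
η = (ΔQ/Q̄) ÷ (ΔI/Ī) = (149.8/572.1) ÷ (-2830/11015) = -1.02.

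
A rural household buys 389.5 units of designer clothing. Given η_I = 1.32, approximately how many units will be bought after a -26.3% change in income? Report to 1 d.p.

%ΔQ ≈ η × %ΔI = 1.32 × (-26.3%) = -34.716%.
New Q ≈ 389.5 × (1 − 0.34716) = 254.3.

254.3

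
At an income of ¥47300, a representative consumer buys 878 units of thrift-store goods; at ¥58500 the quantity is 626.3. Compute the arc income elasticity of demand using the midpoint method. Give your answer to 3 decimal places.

-1.581

ΔQ = 626.3 − 878 = -251.7; midpoint Q̄ = (878 + 626.3)/2 = 752.15.
ΔI = 58500 − 47300 = 11200; midpoint Ī = (47300 + 58500)/2 = 52900.
η = (ΔQ/Q̄) ÷ (ΔI/Ī) = (-251.7/752.15) ÷ (11200/52900) = -1.581.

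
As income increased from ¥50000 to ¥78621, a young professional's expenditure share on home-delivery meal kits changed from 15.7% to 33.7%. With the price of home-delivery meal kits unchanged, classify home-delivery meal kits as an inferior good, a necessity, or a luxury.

The budget share rises as income rises, so η > 1.

luxury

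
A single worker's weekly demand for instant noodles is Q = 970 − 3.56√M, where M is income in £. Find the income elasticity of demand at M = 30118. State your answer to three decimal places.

At M = 30118: Q = 352.178.
dQ/dM = -3.56/(2√M) = -0.0102567 at this income.
η = (dQ/dM)·(M/Q) = -0.0102567 × (30118/352.178) = -0.877.

-0.877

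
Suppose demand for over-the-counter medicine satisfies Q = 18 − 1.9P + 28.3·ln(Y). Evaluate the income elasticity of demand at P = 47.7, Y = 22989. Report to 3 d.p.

At P = 47.7, Y = 22989: Q = 211.580.
Holding P constant, ∂Q/∂Y = 28.3/Y = 0.00123102.
η_Y = (∂Q/∂Y)·(Y/Q) = 0.00123102 × (22989/211.580) = 0.134.

0.134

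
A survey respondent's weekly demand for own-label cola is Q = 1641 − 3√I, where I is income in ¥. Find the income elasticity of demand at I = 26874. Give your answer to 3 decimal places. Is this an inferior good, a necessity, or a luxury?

At I = 26874: Q = 1149.201.
dQ/dI = -3/(2√I) = -0.00915008 at this income.
η = (dQ/dI)·(I/Q) = -0.00915008 × (26874/1149.201) = -0.214.
Since η < 0, the good is an inferior good.

-0.214 (inferior good)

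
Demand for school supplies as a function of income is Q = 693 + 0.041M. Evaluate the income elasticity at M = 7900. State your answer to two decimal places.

0.32

At M = 7900: Q = 1016.900.
dQ/dM = 0.041.
η = (dQ/dM)·(M/Q) = 0.041 × (7900/1016.900) = 0.32.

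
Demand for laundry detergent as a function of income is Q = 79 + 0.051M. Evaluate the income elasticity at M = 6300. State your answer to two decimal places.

At M = 6300: Q = 400.300.
dQ/dM = 0.051.
η = (dQ/dM)·(M/Q) = 0.051 × (6300/400.300) = 0.80.

0.80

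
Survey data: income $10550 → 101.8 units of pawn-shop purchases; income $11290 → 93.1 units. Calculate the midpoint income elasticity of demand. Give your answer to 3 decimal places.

ΔQ = 93.1 − 101.8 = -8.7; midpoint Q̄ = (101.8 + 93.1)/2 = 97.45.
ΔI = 11290 − 10550 = 740; midpoint Ī = (10550 + 11290)/2 = 10920.
η = (ΔQ/Q̄) ÷ (ΔI/Ī) = (-8.7/97.45) ÷ (740/10920) = -1.317.

-1.317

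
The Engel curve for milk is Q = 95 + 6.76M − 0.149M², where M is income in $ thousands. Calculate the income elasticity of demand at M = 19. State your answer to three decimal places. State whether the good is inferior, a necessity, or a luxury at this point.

0.123 (necessity)

At M = 19: Q = 169.6510.
dQ/dM = 6.76 − 0.298M = 1.09800.
η = (dQ/dM)·(M/Q) = 1.09800 × (19/169.6510) = 0.123.
0 < η < 1 ⇒ necessity.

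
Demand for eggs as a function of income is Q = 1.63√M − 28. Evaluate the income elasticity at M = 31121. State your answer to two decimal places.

At M = 31121: Q = 259.551.
dQ/dM = 1.63/(2√M) = 0.00461988 at this income.
η = (dQ/dM)·(M/Q) = 0.00461988 × (31121/259.551) = 0.55.

0.55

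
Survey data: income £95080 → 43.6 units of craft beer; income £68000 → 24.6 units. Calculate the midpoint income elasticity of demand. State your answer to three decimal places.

1.678

ΔQ = 24.6 − 43.6 = -19; midpoint Q̄ = (43.6 + 24.6)/2 = 34.1.
ΔI = 68000 − 95080 = -27080; midpoint Ī = (95080 + 68000)/2 = 81540.
η = (ΔQ/Q̄) ÷ (ΔI/Ī) = (-19/34.1) ÷ (-27080/81540) = 1.678.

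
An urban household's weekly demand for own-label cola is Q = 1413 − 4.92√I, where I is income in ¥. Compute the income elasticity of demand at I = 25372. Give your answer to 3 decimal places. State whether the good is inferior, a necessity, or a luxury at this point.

At I = 25372: Q = 629.313.
dQ/dI = -4.92/(2√I) = -0.0154439 at this income.
η = (dQ/dI)·(I/Q) = -0.0154439 × (25372/629.313) = -0.623.
Since η < 0, the good is an inferior good.

-0.623 (inferior good)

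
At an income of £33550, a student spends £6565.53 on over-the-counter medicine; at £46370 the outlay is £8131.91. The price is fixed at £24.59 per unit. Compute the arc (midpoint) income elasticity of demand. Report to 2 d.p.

0.66

With a constant price, Q₁ = 6565.53/24.59 = 267.000 and Q₂ = 8131.91/24.59 = 330.700 (equivalently, work directly with expenditure since P cancels).
Midpoint %ΔQ = (8131.91 − 6565.53)/7348.72 = 0.21315; midpoint %ΔI = (46370 − 33550)/39960 = 0.32082.
η = 0.21315 / 0.32082 = 0.66.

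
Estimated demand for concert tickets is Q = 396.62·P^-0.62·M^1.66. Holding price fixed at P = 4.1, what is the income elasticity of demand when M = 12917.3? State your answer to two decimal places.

For a multiplicative demand Q = A·P^α·M^β, the income elasticity is β everywhere.
Here β = 1.66, so η = 1.66.

1.66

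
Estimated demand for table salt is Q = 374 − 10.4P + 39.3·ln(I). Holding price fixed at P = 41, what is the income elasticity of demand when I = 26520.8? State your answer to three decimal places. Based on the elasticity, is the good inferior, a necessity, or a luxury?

At P = 41, I = 26520.8: Q = 347.897.
Holding P constant, ∂Q/∂I = 39.3/I = 0.00148186.
η_I = (∂Q/∂I)·(I/Q) = 0.00148186 × (26520.8/347.897) = 0.113.
Since 0 < η < 1, this is a necessity.

0.113 (necessity)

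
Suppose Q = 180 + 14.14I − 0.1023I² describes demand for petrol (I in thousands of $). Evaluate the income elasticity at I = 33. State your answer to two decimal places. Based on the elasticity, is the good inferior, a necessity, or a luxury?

At I = 33: Q = 535.2153.
dQ/dI = 14.14 − 0.2046I = 7.38820.
η = (dQ/dI)·(I/Q) = 7.38820 × (33/535.2153) = 0.46.
0 < η < 1 ⇒ necessity.

0.46 (necessity)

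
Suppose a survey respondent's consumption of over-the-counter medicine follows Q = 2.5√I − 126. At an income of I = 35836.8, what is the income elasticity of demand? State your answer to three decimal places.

0.681

At I = 35836.8: Q = 347.265.
dQ/dI = 2.5/(2√I) = 0.00660306 at this income.
η = (dQ/dI)·(I/Q) = 0.00660306 × (35836.8/347.265) = 0.681.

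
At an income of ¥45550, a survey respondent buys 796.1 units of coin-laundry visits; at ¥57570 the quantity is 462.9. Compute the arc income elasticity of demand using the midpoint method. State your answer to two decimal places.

ΔQ = 462.9 − 796.1 = -333.2; midpoint Q̄ = (796.1 + 462.9)/2 = 629.5.
ΔI = 57570 − 45550 = 12020; midpoint Ī = (45550 + 57570)/2 = 51560.
η = (ΔQ/Q̄) ÷ (ΔI/Ī) = (-333.2/629.5) ÷ (12020/51560) = -2.27.

-2.27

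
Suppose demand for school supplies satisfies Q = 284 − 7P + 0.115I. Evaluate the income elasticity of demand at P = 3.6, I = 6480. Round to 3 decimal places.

0.742

At P = 3.6, I = 6480: Q = 1004.000.
Holding P constant, ∂Q/∂I = 0.115.
η_I = (∂Q/∂I)·(I/Q) = 0.115 × (6480/1004.000) = 0.742.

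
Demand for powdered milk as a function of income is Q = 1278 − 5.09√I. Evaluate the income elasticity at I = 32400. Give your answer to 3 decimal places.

At I = 32400: Q = 361.800.
dQ/dI = -5.09/(2√I) = -0.0141389 at this income.
η = (dQ/dI)·(I/Q) = -0.0141389 × (32400/361.800) = -1.266.

-1.266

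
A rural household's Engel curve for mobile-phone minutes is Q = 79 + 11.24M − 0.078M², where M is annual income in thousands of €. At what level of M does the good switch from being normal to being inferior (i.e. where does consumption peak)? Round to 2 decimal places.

dQ/dM = 11.24 − 0.156M.
The good is inferior where dQ/dM < 0. Setting dQ/dM = 0 gives M = 11.24 / 0.156 = 72.05.

72.05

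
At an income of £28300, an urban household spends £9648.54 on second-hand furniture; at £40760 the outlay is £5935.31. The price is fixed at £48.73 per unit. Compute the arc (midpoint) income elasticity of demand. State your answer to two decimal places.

-1.32

With a constant price, Q₁ = 9648.54/48.73 = 198.000 and Q₂ = 5935.31/48.73 = 121.800 (equivalently, work directly with expenditure since P cancels).
Midpoint %ΔQ = (5935.31 − 9648.54)/7791.93 = -0.47655; midpoint %ΔI = (40760 − 28300)/34530 = 0.36085.
η = -0.47655 / 0.36085 = -1.32.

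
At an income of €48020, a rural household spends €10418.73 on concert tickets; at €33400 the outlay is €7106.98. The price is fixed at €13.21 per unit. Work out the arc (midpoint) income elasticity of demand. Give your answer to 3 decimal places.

With a constant price, Q₁ = 10418.73/13.21 = 788.700 and Q₂ = 7106.98/13.21 = 538.000 (equivalently, work directly with expenditure since P cancels).
Midpoint %ΔQ = (7106.98 − 10418.73)/8762.86 = -0.37793; midpoint %ΔI = (33400 − 48020)/40710 = -0.35913.
η = -0.37793 / -0.35913 = 1.052.

1.052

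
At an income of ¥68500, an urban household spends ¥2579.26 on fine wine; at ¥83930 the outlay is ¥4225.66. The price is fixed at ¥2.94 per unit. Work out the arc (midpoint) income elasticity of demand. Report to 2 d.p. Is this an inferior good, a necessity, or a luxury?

With a constant price, Q₁ = 2579.26/2.94 = 877.299 and Q₂ = 4225.66/2.94 = 1437.299 (equivalently, work directly with expenditure since P cancels).
Midpoint %ΔQ = (4225.66 − 2579.26)/3402.46 = 0.48389; midpoint %ΔI = (83930 − 68500)/76215 = 0.20245.
η = 0.48389 / 0.20245 = 2.39.
η > 1 ⇒ luxury.

2.39 (luxury)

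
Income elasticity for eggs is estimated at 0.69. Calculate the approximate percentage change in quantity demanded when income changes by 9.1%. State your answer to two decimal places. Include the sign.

6.28%

%ΔQ ≈ η × %ΔI = 0.69 × 9.1% = 6.28%.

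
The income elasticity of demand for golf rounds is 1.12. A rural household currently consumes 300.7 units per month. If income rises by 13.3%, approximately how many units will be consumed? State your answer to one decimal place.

345.5

%ΔQ ≈ η × %ΔI = 1.12 × 13.3% = 14.896%.
New Q ≈ 300.7 × (1 + 0.14896) = 345.5.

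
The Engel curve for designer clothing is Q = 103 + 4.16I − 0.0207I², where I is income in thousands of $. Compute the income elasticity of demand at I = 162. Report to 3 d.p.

-1.766

At I = 162: Q = 233.6692.
dQ/dI = 4.16 − 0.0414I = -2.54680.
η = (dQ/dI)·(I/Q) = -2.54680 × (162/233.6692) = -1.766.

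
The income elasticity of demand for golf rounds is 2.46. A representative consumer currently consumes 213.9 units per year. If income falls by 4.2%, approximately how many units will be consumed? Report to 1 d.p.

191.8

%ΔQ ≈ η × %ΔI = 2.46 × (-4.2%) = -10.332%.
New Q ≈ 213.9 × (1 − 0.10332) = 191.8.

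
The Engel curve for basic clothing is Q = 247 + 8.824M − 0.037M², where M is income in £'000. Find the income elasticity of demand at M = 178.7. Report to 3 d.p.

-1.224

At M = 178.7: Q = 642.3023.
dQ/dM = 8.824 − 0.074M = -4.39980.
η = (dQ/dM)·(M/Q) = -4.39980 × (178.7/642.3023) = -1.224.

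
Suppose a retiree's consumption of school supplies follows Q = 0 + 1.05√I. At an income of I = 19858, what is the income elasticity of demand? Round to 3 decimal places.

At I = 19858: Q = 147.964.
dQ/dI = 1.05/(2√I) = 0.00372556 at this income.
η = (dQ/dI)·(I/Q) = 0.00372556 × (19858/147.964) = 0.500.

0.500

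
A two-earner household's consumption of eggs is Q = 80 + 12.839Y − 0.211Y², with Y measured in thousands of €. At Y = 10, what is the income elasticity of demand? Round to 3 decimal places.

0.460

At Y = 10: Q = 187.2900.
dQ/dY = 12.839 − 0.422Y = 8.61900.
η = (dQ/dY)·(Y/Q) = 8.61900 × (10/187.2900) = 0.460.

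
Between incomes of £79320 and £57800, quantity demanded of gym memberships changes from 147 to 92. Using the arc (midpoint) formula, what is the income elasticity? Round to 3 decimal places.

1.466

ΔQ = 92 − 147 = -55; midpoint Q̄ = (147 + 92)/2 = 119.5.
ΔI = 57800 − 79320 = -21520; midpoint Ī = (79320 + 57800)/2 = 68560.
η = (ΔQ/Q̄) ÷ (ΔI/Ī) = (-55/119.5) ÷ (-21520/68560) = 1.466.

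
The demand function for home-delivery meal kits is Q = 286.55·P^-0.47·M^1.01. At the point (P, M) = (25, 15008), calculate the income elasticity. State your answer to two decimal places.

For a multiplicative demand Q = A·P^α·M^β, the income elasticity is β everywhere.
Here β = 1.01, so η = 1.01.

1.01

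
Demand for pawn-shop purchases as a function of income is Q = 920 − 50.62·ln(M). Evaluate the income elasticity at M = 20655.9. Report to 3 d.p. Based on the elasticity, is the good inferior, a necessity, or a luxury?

-0.121 (inferior good)

At M = 20655.9: Q = 417.052.
dQ/dM = -50.62/M = -0.00245063 at this income.
η = (dQ/dM)·(M/Q) = -0.00245063 × (20655.9/417.052) = -0.121.
Since η < 0, the good is an inferior good.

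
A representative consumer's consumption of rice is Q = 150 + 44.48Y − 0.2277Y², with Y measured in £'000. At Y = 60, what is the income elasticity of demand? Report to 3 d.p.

0.515

At Y = 60: Q = 1999.0800.
dQ/dY = 44.48 − 0.4554Y = 17.15600.
η = (dQ/dY)·(Y/Q) = 17.15600 × (60/1999.0800) = 0.515.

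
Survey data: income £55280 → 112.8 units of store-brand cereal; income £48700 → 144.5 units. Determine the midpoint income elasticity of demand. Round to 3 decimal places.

ΔQ = 144.5 − 112.8 = 31.7; midpoint Q̄ = (112.8 + 144.5)/2 = 128.65.
ΔI = 48700 − 55280 = -6580; midpoint Ī = (55280 + 48700)/2 = 51990.
η = (ΔQ/Q̄) ÷ (ΔI/Ī) = (31.7/128.65) ÷ (-6580/51990) = -1.947.

-1.947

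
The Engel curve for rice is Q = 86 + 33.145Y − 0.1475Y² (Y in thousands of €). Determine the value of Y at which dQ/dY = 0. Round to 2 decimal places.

dQ/dY = 33.145 − 0.295Y.
The good is inferior where dQ/dY < 0. Setting dQ/dY = 0 gives Y = 33.145 / 0.295 = 112.36.

112.36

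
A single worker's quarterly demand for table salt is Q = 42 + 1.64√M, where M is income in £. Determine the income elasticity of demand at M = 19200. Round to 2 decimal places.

At M = 19200: Q = 269.245.
dQ/dM = 1.64/(2√M) = 0.00591784 at this income.
η = (dQ/dM)·(M/Q) = 0.00591784 × (19200/269.245) = 0.42.

0.42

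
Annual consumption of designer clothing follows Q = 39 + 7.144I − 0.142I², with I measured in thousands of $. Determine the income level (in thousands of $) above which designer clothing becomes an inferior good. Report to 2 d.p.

dQ/dI = 7.144 − 0.284I.
The good is inferior where dQ/dI < 0. Setting dQ/dI = 0 gives I = 7.144 / 0.284 = 25.15.

25.15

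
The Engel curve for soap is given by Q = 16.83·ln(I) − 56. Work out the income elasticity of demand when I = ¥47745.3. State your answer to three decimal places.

At I = 47745.3: Q = 125.320.
dQ/dI = 16.83/I = 0.000352495 at this income.
η = (dQ/dI)·(I/Q) = 0.000352495 × (47745.3/125.320) = 0.134.

0.134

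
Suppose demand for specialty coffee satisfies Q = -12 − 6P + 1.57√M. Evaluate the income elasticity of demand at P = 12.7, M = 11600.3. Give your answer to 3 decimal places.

At P = 12.7, M = 11600.3: Q = 80.896.
Holding P constant, ∂Q/∂M = 1.57/(2√M) = 0.00728845.
η_M = (∂Q/∂M)·(M/Q) = 0.00728845 × (11600.3/80.896) = 1.045.

1.045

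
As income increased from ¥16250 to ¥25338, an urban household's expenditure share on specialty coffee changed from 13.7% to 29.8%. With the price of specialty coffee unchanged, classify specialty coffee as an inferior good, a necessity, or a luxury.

The budget share rises as income rises, so η > 1.

luxury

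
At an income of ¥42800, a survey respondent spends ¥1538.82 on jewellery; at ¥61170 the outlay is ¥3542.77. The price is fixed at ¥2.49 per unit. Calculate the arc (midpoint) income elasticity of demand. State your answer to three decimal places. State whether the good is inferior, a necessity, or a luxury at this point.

2.232 (luxury)

With a constant price, Q₁ = 1538.82/2.49 = 618.000 and Q₂ = 3542.77/2.49 = 1422.799 (equivalently, work directly with expenditure since P cancels).
Midpoint %ΔQ = (3542.77 − 1538.82)/2540.80 = 0.78871; midpoint %ΔI = (61170 − 42800)/51985 = 0.35337.
η = 0.78871 / 0.35337 = 2.232.
η > 1 ⇒ luxury.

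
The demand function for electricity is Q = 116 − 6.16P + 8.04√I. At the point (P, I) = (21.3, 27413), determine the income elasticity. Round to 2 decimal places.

0.51

At P = 21.3, I = 27413: Q = 1315.964.
Holding P constant, ∂Q/∂I = 8.04/(2√I) = 0.0242799.
η_I = (∂Q/∂I)·(I/Q) = 0.0242799 × (27413/1315.964) = 0.51.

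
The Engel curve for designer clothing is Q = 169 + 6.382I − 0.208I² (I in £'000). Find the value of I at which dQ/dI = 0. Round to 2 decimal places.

15.34

dQ/dI = 6.382 − 0.416I.
The good is inferior where dQ/dI < 0. Setting dQ/dI = 0 gives I = 6.382 / 0.416 = 15.34.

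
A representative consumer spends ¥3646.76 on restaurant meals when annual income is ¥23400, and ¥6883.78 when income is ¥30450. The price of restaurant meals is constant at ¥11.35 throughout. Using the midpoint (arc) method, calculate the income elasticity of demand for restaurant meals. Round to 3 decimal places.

2.348

With a constant price, Q₁ = 3646.76/11.35 = 321.300 and Q₂ = 6883.78/11.35 = 606.500 (equivalently, work directly with expenditure since P cancels).
Midpoint %ΔQ = (6883.78 − 3646.76)/5265.27 = 0.61479; midpoint %ΔI = (30450 − 23400)/26925 = 0.26184.
η = 0.61479 / 0.26184 = 2.348.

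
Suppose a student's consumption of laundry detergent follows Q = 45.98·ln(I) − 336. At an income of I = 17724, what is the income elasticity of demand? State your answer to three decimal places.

0.404

At I = 17724: Q = 113.807.
dQ/dI = 45.98/I = 0.00259422 at this income.
η = (dQ/dI)·(I/Q) = 0.00259422 × (17724/113.807) = 0.404.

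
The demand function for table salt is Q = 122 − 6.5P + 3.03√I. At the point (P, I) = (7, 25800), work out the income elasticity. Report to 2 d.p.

0.43

At P = 7, I = 25800: Q = 563.190.
Holding P constant, ∂Q/∂I = 3.03/(2√I) = 0.00943198.
η_I = (∂Q/∂I)·(I/Q) = 0.00943198 × (25800/563.190) = 0.43.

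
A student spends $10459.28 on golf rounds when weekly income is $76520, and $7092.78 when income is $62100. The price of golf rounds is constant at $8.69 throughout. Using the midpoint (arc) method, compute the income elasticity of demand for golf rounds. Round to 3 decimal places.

With a constant price, Q₁ = 10459.28/8.69 = 1203.600 and Q₂ = 7092.78/8.69 = 816.200 (equivalently, work directly with expenditure since P cancels).
Midpoint %ΔQ = (7092.78 − 10459.28)/8776.03 = -0.38360; midpoint %ΔI = (62100 − 76520)/69310 = -0.20805.
η = -0.38360 / -0.20805 = 1.844.

1.844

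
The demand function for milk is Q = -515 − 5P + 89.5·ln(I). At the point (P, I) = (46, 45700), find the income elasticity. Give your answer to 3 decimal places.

0.416

At P = 46, I = 45700: Q = 215.322.
Holding P constant, ∂Q/∂I = 89.5/I = 0.00195842.
η_I = (∂Q/∂I)·(I/Q) = 0.00195842 × (45700/215.322) = 0.416.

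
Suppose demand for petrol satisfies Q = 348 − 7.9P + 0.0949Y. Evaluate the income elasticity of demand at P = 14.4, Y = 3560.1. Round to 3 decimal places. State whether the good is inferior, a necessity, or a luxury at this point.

At P = 14.4, Y = 3560.1: Q = 572.093.
Holding P constant, ∂Q/∂Y = 0.0949.
η_Y = (∂Q/∂Y)·(Y/Q) = 0.0949 × (3560.1/572.093) = 0.591.
Since 0 < η < 1, this is a necessity.

0.591 (necessity)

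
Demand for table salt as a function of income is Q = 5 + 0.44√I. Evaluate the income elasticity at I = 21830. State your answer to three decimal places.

0.464

At I = 21830: Q = 70.010.
dQ/dI = 0.44/(2√I) = 0.001489 at this income.
η = (dQ/dI)·(I/Q) = 0.001489 × (21830/70.010) = 0.464.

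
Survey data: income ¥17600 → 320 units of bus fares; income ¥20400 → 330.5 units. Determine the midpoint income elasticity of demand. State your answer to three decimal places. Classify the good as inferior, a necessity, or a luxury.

0.219 (necessity)

ΔQ = 330.5 − 320 = 10.5; midpoint Q̄ = (320 + 330.5)/2 = 325.25.
ΔI = 20400 − 17600 = 2800; midpoint Ī = (17600 + 20400)/2 = 19000.
η = (ΔQ/Q̄) ÷ (ΔI/Ī) = (10.5/325.25) ÷ (2800/19000) = 0.219.
0 < η < 1 ⇒ necessity.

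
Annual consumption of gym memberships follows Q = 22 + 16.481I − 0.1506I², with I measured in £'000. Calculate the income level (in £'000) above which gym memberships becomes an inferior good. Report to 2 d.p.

dQ/dI = 16.481 − 0.3012I.
The good is inferior where dQ/dI < 0. Setting dQ/dI = 0 gives I = 16.481 / 0.3012 = 54.72.

54.72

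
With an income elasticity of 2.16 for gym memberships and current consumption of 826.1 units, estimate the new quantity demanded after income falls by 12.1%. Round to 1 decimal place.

610.2

%ΔQ ≈ η × %ΔI = 2.16 × (-12.1%) = -26.136%.
New Q ≈ 826.1 × (1 − 0.26136) = 610.2.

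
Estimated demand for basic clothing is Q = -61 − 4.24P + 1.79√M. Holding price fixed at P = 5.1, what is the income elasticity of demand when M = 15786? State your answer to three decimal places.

0.790

At P = 5.1, M = 15786: Q = 142.276.
Holding P constant, ∂Q/∂M = 1.79/(2√M) = 0.00712339.
η_M = (∂Q/∂M)·(M/Q) = 0.00712339 × (15786/142.276) = 0.790.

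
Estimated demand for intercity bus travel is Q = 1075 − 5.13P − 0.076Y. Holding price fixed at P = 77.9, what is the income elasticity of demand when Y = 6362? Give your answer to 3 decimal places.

At P = 77.9, Y = 6362: Q = 191.861.
Holding P constant, ∂Q/∂Y = −0.076.
η_Y = (∂Q/∂Y)·(Y/Q) = -0.076 × (6362/191.861) = -2.520.

-2.520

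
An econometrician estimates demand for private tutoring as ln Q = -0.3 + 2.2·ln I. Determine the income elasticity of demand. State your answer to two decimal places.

2.20

In a log-linear demand, the coefficient on ln I is the income elasticity.
So η = 2.20.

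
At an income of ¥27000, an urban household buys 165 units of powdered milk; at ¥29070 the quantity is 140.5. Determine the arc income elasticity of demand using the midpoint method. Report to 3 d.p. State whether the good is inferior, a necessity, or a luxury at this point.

-2.172 (inferior good)

ΔQ = 140.5 − 165 = -24.5; midpoint Q̄ = (165 + 140.5)/2 = 152.75.
ΔI = 29070 − 27000 = 2070; midpoint Ī = (27000 + 29070)/2 = 28035.
η = (ΔQ/Q̄) ÷ (ΔI/Ī) = (-24.5/152.75) ÷ (2070/28035) = -2.172.
η < 0 ⇒ inferior good.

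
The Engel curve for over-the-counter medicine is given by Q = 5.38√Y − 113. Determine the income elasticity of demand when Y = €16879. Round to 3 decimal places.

At Y = 16879: Q = 585.965.
dQ/dY = 5.38/(2√Y) = 0.0207052 at this income.
η = (dQ/dY)·(Y/Q) = 0.0207052 × (16879/585.965) = 0.596.

0.596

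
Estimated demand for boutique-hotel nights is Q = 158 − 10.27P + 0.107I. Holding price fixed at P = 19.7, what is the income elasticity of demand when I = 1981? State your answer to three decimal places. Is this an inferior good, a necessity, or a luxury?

At P = 19.7, I = 1981: Q = 167.648.
Holding P constant, ∂Q/∂I = 0.107.
η_I = (∂Q/∂I)·(I/Q) = 0.107 × (1981/167.648) = 1.264.
Since η > 1, this is a luxury.

1.264 (luxury)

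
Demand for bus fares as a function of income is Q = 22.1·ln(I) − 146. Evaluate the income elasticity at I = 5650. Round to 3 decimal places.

At I = 5650: Q = 44.931.
dQ/dI = 22.1/I = 0.0039115 at this income.
η = (dQ/dI)·(I/Q) = 0.0039115 × (5650/44.931) = 0.492.

0.492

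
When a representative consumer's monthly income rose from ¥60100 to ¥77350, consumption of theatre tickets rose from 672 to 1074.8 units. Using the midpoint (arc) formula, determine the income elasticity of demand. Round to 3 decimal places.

ΔQ = 1074.8 − 672 = 402.8; midpoint Q̄ = (672 + 1074.8)/2 = 873.4.
ΔI = 77350 − 60100 = 17250; midpoint Ī = (60100 + 77350)/2 = 68725.
η = (ΔQ/Q̄) ÷ (ΔI/Ī) = (402.8/873.4) ÷ (17250/68725) = 1.837.

1.837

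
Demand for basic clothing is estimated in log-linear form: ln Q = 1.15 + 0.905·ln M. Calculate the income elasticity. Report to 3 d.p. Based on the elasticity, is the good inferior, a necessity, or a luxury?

In a log-linear demand, the coefficient on ln M is the income elasticity.
So η = 0.905.
0 < η < 1 ⇒ necessity.

0.905 (necessity)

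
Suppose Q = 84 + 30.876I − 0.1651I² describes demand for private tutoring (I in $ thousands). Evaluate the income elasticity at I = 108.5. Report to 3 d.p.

-0.360

At I = 108.5: Q = 1490.4475.
dQ/dI = 30.876 − 0.3302I = -4.95070.
η = (dQ/dI)·(I/Q) = -4.95070 × (108.5/1490.4475) = -0.360.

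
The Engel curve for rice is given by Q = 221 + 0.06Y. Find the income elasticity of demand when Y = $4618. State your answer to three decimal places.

0.556

At Y = 4618: Q = 498.080.
dQ/dY = 0.06.
η = (dQ/dY)·(Y/Q) = 0.06 × (4618/498.080) = 0.556.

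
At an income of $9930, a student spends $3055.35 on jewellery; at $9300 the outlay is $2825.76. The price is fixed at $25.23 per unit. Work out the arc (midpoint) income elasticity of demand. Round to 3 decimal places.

1.192

With a constant price, Q₁ = 3055.35/25.23 = 121.100 and Q₂ = 2825.76/25.23 = 112.000 (equivalently, work directly with expenditure since P cancels).
Midpoint %ΔQ = (2825.76 − 3055.35)/2940.56 = -0.07808; midpoint %ΔI = (9300 − 9930)/9615 = -0.06552.
η = -0.07808 / -0.06552 = 1.192.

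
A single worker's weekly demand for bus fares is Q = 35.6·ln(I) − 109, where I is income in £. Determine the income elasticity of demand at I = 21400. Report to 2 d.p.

0.14

At I = 21400: Q = 245.973.
dQ/dI = 35.6/I = 0.00166355 at this income.
η = (dQ/dI)·(I/Q) = 0.00166355 × (21400/245.973) = 0.14.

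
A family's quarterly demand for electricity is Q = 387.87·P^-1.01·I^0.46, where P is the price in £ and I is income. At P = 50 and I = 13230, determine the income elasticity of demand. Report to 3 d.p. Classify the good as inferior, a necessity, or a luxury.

0.460 (necessity)

For a multiplicative demand Q = A·P^α·I^β, the income elasticity is β everywhere.
Here β = 0.46, so η = 0.460.
Since 0 < η < 1, this is a necessity.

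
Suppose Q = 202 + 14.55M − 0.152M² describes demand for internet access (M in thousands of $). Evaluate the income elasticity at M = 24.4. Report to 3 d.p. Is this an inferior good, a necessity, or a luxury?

At M = 24.4: Q = 466.5253.
dQ/dM = 14.55 − 0.304M = 7.13240.
η = (dQ/dM)·(M/Q) = 7.13240 × (24.4/466.5253) = 0.373.
0 < η < 1 ⇒ necessity.

0.373 (necessity)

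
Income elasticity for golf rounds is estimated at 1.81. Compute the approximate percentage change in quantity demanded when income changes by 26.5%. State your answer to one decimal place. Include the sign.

48.0%

%ΔQ ≈ η × %ΔI = 1.81 × 26.5% = 48.0%.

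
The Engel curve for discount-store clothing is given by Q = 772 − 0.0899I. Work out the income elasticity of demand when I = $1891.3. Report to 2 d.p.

-0.28

At I = 1891.3: Q = 601.972.
dQ/dI = −0.0899.
η = (dQ/dI)·(I/Q) = -0.0899 × (1891.3/601.972) = -0.28.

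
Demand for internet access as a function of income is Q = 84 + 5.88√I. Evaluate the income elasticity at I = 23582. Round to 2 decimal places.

At I = 23582: Q = 986.958.
dQ/dI = 5.88/(2√I) = 0.0191451 at this income.
η = (dQ/dI)·(I/Q) = 0.0191451 × (23582/986.958) = 0.46.

0.46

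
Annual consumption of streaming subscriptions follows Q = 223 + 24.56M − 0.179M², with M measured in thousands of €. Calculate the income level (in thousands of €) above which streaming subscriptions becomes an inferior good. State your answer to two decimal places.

68.60

dQ/dM = 24.56 − 0.358M.
The good is inferior where dQ/dM < 0. Setting dQ/dM = 0 gives M = 24.56 / 0.358 = 68.60.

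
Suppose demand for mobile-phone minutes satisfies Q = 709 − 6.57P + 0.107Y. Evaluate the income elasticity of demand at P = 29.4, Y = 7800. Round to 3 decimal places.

At P = 29.4, Y = 7800: Q = 1350.442.
Holding P constant, ∂Q/∂Y = 0.107.
η_Y = (∂Q/∂Y)·(Y/Q) = 0.107 × (7800/1350.442) = 0.618.

0.618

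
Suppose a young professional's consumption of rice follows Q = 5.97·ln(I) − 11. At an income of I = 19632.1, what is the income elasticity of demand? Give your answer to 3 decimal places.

At I = 19632.1: Q = 48.013.
dQ/dI = 5.97/I = 0.000304094 at this income.
η = (dQ/dI)·(I/Q) = 0.000304094 × (19632.1/48.013) = 0.124.

0.124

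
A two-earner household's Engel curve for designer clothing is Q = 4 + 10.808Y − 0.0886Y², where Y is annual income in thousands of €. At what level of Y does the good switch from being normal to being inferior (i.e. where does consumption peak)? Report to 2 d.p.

60.99

dQ/dY = 10.808 − 0.1772Y.
The good is inferior where dQ/dY < 0. Setting dQ/dY = 0 gives Y = 10.808 / 0.1772 = 60.99.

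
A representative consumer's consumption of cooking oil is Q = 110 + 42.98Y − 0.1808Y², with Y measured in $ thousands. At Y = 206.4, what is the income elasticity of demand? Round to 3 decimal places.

-5.109

At Y = 206.4: Q = 1278.8184.
dQ/dY = 42.98 − 0.3616Y = -31.65424.
η = (dQ/dY)·(Y/Q) = -31.65424 × (206.4/1278.8184) = -5.109.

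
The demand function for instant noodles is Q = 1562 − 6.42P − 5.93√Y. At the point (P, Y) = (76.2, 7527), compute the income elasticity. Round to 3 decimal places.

-0.461

At P = 76.2, Y = 7527: Q = 558.319.
Holding P constant, ∂Q/∂Y = -5.93/(2√Y) = -0.0341754.
η_Y = (∂Q/∂Y)·(Y/Q) = -0.0341754 × (7527/558.319) = -0.461.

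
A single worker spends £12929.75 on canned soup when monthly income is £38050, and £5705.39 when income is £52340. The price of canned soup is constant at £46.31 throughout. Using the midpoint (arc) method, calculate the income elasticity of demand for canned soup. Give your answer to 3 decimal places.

With a constant price, Q₁ = 12929.75/46.31 = 279.200 and Q₂ = 5705.39/46.31 = 123.200 (equivalently, work directly with expenditure since P cancels).
Midpoint %ΔQ = (5705.39 − 12929.75)/9317.57 = -0.77535; midpoint %ΔI = (52340 − 38050)/45195 = 0.31619.
η = -0.77535 / 0.31619 = -2.452.

-2.452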